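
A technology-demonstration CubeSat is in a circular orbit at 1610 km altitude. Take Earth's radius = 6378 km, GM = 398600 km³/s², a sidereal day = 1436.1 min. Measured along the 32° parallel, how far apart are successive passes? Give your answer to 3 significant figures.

2800 km

Semi-major axis a = 6378 + 1610 = 7988 km. Period T = 2π√(a³/μ) = 2π√(7988³/398600) = 7105.1 s = 118.42 min.
Node shift per orbit = (7105.1/86166) × 360° = 29.68°.
Equatorial spacing = 29.68 × 111.3 km/° = 3304 km.
At 32° latitude, spacing = 3304 × cos(32°) = 2802 km.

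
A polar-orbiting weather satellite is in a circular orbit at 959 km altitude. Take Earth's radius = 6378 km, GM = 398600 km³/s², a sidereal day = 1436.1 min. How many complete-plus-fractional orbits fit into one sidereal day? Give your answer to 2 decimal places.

Semi-major axis a = 6378 + 959 = 7337 km. Period T = 2π√(a³/μ) = 2π√(7337³/398600) = 6254.4 s = 104.24 min.
Orbits per sidereal day = 86166 / 6254.4 = 13.777.

13.78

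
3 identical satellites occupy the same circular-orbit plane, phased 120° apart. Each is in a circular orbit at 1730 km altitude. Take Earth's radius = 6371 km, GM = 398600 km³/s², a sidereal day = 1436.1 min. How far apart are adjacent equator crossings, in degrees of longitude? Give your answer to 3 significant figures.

10.1°

Semi-major axis a = 6371 + 1730 = 8101 km. Period T = 2π√(a³/μ) = 2π√(8101³/398600) = 7256.4 s = 120.94 min.
Single-satellite node shift = (7256.4/86166) × 360° = 30.32°.
With 3 satellites evenly phased, successive equator crossings are 30.32/3 = 10.106° apart.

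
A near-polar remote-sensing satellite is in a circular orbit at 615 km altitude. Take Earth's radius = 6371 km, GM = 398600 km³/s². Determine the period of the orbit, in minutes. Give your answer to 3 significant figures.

Semi-major axis a = 6371 + 615 = 6986 km. Period T = 2π√(a³/μ) = 2π√(6986³/398600) = 5811.0 s = 96.85 min.

96.9 min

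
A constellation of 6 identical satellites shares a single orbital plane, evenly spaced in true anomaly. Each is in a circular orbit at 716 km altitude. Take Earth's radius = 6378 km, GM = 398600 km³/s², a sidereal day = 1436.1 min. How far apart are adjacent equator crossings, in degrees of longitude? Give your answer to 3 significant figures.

4.14°

Semi-major axis a = 6378 + 716 = 7094 km. Period T = 2π√(a³/μ) = 2π√(7094³/398600) = 5946.3 s = 99.11 min.
Single-satellite node shift = (5946.3/86166) × 360° = 24.84°.
With 6 satellites evenly phased, successive equator crossings are 24.84/6 = 4.141° apart.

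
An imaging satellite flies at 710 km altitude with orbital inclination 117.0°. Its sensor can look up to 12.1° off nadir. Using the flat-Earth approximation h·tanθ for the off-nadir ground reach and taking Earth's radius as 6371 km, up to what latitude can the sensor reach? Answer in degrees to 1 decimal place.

Retrograde orbit: the ground track reaches ±(180° − i) = ±(180 − 117.0) = ±63.0°.
Sensor half-swath on the ground ≈ 710·tan(12.1°) = 152 km = 1.37° of latitude.
Maximum observable latitude ≈ 63.0 + 1.37 = 64.4°.

64.4°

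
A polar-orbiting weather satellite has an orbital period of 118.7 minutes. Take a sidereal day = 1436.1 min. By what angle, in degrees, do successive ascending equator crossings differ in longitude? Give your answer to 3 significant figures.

29.8°

T = 118.7 min = 7122.0 s.
During one orbit Earth rotates (7122.0 / 86166) × 360° = 29.76°.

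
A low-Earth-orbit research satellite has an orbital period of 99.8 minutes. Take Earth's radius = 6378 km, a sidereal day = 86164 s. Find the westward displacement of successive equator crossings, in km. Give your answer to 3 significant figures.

2780 km

T = 99.8 min = 5988.0 s.
During one orbit Earth rotates (5988.0 / 86164) × 360° = 25.02°.
At the equator that is 25.02° × (2π·6378/360) km/° = 25.02 × 111.3 = 2785 km.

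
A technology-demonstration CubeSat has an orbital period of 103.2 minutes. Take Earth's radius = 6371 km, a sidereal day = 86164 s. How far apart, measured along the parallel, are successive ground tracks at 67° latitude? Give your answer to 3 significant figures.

1120 km

T = 103.2 min = 6192.0 s.
Node shift per orbit = (6192.0/86164) × 360° = 25.87°.
Equatorial spacing = 25.87 × 111.2 km/° = 2877 km.
At 67° latitude, spacing = 2877 × cos(67°) = 1124 km.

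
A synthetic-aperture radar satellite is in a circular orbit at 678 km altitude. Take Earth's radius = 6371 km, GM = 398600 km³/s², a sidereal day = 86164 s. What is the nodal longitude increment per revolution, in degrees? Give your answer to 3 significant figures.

24.6°

Semi-major axis a = 6371 + 678 = 7049 km. Period T = 2π√(a³/μ) = 2π√(7049³/398600) = 5889.8 s = 98.16 min.
During one orbit Earth rotates (5889.8 / 86164) × 360° = 24.61°.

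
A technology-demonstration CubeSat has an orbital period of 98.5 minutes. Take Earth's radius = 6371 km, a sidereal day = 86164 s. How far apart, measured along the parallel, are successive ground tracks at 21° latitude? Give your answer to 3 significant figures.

2560 km

T = 98.5 min = 5910.0 s.
Node shift per orbit = (5910.0/86164) × 360° = 24.69°.
Equatorial spacing = 24.69 × 111.2 km/° = 2746 km.
At 21° latitude, spacing = 2746 × cos(21°) = 2563 km.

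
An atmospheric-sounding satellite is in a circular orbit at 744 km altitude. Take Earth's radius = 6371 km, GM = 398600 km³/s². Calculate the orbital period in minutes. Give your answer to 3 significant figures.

99.5 min

Semi-major axis a = 6371 + 744 = 7115 km. Period T = 2π√(a³/μ) = 2π√(7115³/398600) = 5972.7 s = 99.55 min.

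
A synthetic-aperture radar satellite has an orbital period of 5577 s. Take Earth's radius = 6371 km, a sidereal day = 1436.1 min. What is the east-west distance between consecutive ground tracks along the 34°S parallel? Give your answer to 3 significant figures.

Node shift per orbit = (5577.0/86166) × 360° = 23.30°.
Equatorial spacing = 23.30 × 111.2 km/° = 2591 km.
At 34° latitude, spacing = 2591 × cos(34°) = 2148 km.

2150 km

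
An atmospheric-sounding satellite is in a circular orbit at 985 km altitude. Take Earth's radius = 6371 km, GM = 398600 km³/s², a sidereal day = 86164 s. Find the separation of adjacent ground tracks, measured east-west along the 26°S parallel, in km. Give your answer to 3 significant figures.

2620 km

Semi-major axis a = 6371 + 985 = 7356 km. Period T = 2π√(a³/μ) = 2π√(7356³/398600) = 6278.8 s = 104.65 min.
Node shift per orbit = (6278.8/86164) × 360° = 26.23°.
Equatorial spacing = 26.23 × 111.2 km/° = 2917 km.
At 26° latitude, spacing = 2917 × cos(26°) = 2622 km.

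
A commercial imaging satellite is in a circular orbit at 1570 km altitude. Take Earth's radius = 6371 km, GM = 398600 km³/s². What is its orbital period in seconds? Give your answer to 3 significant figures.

7040 seconds

Semi-major axis a = 6371 + 1570 = 7941 km. Period T = 2π√(a³/μ) = 2π√(7941³/398600) = 7042.5 s = 117.37 min.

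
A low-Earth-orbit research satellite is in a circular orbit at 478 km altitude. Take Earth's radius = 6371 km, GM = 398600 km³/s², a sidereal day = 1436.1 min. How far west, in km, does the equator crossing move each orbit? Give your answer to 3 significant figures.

2620 km

Semi-major axis a = 6371 + 478 = 6849 km. Period T = 2π√(a³/μ) = 2π√(6849³/398600) = 5640.9 s = 94.02 min.
During one orbit Earth rotates (5640.9 / 86166) × 360° = 23.57°.
At the equator that is 23.57° × (2π·6371/360) km/° = 23.57 × 111.2 = 2621 km.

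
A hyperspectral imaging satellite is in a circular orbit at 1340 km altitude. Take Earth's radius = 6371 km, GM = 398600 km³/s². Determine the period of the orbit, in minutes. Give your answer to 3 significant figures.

Semi-major axis a = 6371 + 1340 = 7711 km. Period T = 2π√(a³/μ) = 2π√(7711³/398600) = 6738.7 s = 112.31 min.

112 min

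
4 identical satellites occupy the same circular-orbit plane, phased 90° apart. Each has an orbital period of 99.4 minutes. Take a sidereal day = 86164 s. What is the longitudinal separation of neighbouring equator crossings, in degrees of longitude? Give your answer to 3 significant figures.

T = 99.4 min = 5964.0 s.
Single-satellite node shift = (5964.0/86164) × 360° = 24.92°.
With 4 satellites evenly phased, successive equator crossings are 24.92/4 = 6.230° apart.

6.23°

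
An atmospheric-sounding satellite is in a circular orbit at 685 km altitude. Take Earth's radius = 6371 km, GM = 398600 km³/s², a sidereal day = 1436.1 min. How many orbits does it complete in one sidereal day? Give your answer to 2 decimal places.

14.61

Semi-major axis a = 6371 + 685 = 7056 km. Period T = 2π√(a³/μ) = 2π√(7056³/398600) = 5898.6 s = 98.31 min.
Orbits per sidereal day = 86166 / 5898.6 = 14.608.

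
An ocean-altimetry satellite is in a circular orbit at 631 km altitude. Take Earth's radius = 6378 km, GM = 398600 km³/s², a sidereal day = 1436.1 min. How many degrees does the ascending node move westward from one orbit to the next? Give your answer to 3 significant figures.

24.4°

Semi-major axis a = 6378 + 631 = 7009 km. Period T = 2π√(a³/μ) = 2π√(7009³/398600) = 5839.8 s = 97.33 min.
During one orbit Earth rotates (5839.8 / 86166) × 360° = 24.40°.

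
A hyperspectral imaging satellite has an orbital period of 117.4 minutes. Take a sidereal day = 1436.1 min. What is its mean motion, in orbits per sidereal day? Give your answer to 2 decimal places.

T = 117.4 min = 7044.0 s.
Orbits per sidereal day = 86166 / 7044.0 = 12.233.

12.23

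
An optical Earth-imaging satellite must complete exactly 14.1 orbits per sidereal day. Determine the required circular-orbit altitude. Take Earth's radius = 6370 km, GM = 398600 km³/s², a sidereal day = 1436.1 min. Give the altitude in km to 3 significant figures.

854 km

Required period T = 86166 / 14.1 = 6111.1 s.
From T = 2π√(a³/μ): a = (μ T²/4π²)^(1/3) = (398600 × 6111.1² / 4π²)^(1/3) = 7224 km.
Altitude h = a − R = 7224 − 6370 = 854 km.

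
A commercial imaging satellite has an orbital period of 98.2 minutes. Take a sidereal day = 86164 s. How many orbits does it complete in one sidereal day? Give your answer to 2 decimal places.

T = 98.2 min = 5892.0 s.
Orbits per sidereal day = 86164 / 5892.0 = 14.624.

14.62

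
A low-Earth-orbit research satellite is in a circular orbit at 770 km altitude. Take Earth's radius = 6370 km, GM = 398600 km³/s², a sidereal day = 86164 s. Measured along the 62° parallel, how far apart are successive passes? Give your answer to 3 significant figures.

Semi-major axis a = 6370 + 770 = 7140 km. Period T = 2π√(a³/μ) = 2π√(7140³/398600) = 6004.2 s = 100.07 min.
Node shift per orbit = (6004.2/86164) × 360° = 25.09°.
Equatorial spacing = 25.09 × 111.2 km/° = 2789 km.
At 62° latitude, spacing = 2789 × cos(62°) = 1309 km.

1310 km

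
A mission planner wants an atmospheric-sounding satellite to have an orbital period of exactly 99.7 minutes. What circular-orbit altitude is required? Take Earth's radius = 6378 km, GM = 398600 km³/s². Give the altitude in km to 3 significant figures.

T = 99.7 min = 5982.0 s.
From T = 2π√(a³/μ): a = (μ T²/4π²)^(1/3) = (398600 × 5982.0² / 4π²)^(1/3) = 7122 km.
Altitude h = a − R = 7122 − 6378 = 744 km.

744 km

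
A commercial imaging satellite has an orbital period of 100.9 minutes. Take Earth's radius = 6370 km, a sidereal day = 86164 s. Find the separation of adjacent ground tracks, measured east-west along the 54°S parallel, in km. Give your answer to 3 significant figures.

1650 km

T = 100.9 min = 6054.0 s.
Node shift per orbit = (6054.0/86164) × 360° = 25.29°.
Equatorial spacing = 25.29 × 111.2 km/° = 2812 km.
At 54° latitude, spacing = 2812 × cos(54°) = 1653 km.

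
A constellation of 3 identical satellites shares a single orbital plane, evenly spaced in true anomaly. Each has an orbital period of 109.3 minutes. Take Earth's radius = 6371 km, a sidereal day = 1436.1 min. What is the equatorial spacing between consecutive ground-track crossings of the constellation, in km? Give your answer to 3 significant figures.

1020 km

T = 109.3 min = 6558.0 s.
Single-satellite node shift = (6558.0/86166) × 360° = 27.40°.
With 3 satellites evenly phased, successive equator crossings are 27.40/3 = 9.133° apart.
That is 9.133 × 111.2 = 1016 km at the equator.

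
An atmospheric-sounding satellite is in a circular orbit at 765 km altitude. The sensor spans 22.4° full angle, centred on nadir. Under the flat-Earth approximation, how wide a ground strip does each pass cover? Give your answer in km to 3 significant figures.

303 km

Half-angle = 22.4°/2 = 11.2°.
Swath width ≈ 2h·tan(θ/2) = 2 × 765 × tan(11.2°) = 302.9 km.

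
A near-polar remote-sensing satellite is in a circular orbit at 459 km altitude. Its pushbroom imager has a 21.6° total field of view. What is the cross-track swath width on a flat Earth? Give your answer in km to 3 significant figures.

175 km

Half-angle = 21.6°/2 = 10.8°.
Swath width ≈ 2h·tan(θ/2) = 2 × 459 × tan(10.8°) = 175.1 km.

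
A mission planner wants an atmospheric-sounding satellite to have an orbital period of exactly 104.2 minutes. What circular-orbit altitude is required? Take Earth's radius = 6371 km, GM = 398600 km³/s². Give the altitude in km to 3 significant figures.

T = 104.2 min = 6252.0 s.
From T = 2π√(a³/μ): a = (μ T²/4π²)^(1/3) = (398600 × 6252.0² / 4π²)^(1/3) = 7335 km.
Altitude h = a − R = 7335 − 6371 = 964 km.

964 km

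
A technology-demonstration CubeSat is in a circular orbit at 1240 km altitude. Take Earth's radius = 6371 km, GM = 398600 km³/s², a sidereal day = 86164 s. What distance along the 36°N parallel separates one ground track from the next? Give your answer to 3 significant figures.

2480 km

Semi-major axis a = 6371 + 1240 = 7611 km. Period T = 2π√(a³/μ) = 2π√(7611³/398600) = 6608.1 s = 110.13 min.
Node shift per orbit = (6608.1/86164) × 360° = 27.61°.
Equatorial spacing = 27.61 × 111.2 km/° = 3070 km.
At 36° latitude, spacing = 3070 × cos(36°) = 2484 km.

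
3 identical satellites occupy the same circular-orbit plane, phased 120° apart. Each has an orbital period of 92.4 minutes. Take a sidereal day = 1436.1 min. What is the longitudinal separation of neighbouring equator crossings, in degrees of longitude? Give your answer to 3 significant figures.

7.72°

T = 92.4 min = 5544.0 s.
Single-satellite node shift = (5544.0/86166) × 360° = 23.16°.
With 3 satellites evenly phased, successive equator crossings are 23.16/3 = 7.721° apart.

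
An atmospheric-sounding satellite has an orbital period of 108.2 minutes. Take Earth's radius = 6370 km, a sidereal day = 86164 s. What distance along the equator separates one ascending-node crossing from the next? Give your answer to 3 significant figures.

3020 km

T = 108.2 min = 6492.0 s.
During one orbit Earth rotates (6492.0 / 86164) × 360° = 27.12°.
At the equator that is 27.12° × (2π·6370/360) km/° = 27.12 × 111.2 = 3016 km.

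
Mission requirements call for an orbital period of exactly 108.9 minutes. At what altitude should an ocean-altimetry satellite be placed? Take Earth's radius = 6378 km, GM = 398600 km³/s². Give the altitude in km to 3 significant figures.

1180 km

T = 108.9 min = 6534.0 s.
From T = 2π√(a³/μ): a = (μ T²/4π²)^(1/3) = (398600 × 6534.0² / 4π²)^(1/3) = 7554 km.
Altitude h = a − R = 7554 − 6378 = 1176 km.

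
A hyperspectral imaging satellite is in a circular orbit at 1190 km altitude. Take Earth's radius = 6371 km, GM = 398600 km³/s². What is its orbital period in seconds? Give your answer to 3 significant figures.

6540 seconds

Semi-major axis a = 6371 + 1190 = 7561 km. Period T = 2π√(a³/μ) = 2π√(7561³/398600) = 6543.0 s = 109.05 min.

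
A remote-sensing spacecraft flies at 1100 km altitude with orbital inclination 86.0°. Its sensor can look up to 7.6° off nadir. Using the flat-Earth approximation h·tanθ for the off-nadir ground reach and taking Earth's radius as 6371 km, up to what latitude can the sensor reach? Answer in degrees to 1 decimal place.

87.3°

For a prograde orbit the ground track reaches latitude ±i = ±86.0°.
Sensor half-swath on the ground ≈ 1100·tan(7.6°) = 147 km = 1.32° of latitude.
Maximum observable latitude ≈ 86.0 + 1.32 = 87.3°.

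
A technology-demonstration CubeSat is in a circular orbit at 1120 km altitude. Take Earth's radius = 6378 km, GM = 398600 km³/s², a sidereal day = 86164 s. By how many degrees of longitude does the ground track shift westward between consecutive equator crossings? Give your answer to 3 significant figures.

Semi-major axis a = 6378 + 1120 = 7498 km. Period T = 2π√(a³/μ) = 2π√(7498³/398600) = 6461.4 s = 107.69 min.
During one orbit Earth rotates (6461.4 / 86164) × 360° = 27.00°.

27.0°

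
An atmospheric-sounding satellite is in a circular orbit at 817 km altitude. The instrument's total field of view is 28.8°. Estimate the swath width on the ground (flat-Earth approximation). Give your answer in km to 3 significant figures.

420 km

Half-angle = 28.8°/2 = 14.4°.
Swath width ≈ 2h·tan(θ/2) = 2 × 817 × tan(14.4°) = 419.5 km.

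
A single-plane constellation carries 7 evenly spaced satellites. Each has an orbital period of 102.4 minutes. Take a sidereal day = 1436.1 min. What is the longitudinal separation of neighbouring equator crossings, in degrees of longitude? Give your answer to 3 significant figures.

3.67°

T = 102.4 min = 6144.0 s.
Single-satellite node shift = (6144.0/86166) × 360° = 25.67°.
With 7 satellites evenly phased, successive equator crossings are 25.67/7 = 3.667° apart.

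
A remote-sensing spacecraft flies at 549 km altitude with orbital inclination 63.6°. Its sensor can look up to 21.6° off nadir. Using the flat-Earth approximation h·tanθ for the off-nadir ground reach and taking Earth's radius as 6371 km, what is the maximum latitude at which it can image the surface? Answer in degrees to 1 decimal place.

65.6°

For a prograde orbit the ground track reaches latitude ±i = ±63.6°.
Sensor half-swath on the ground ≈ 549·tan(21.6°) = 217 km = 1.95° of latitude.
Maximum observable latitude ≈ 63.6 + 1.95 = 65.6°.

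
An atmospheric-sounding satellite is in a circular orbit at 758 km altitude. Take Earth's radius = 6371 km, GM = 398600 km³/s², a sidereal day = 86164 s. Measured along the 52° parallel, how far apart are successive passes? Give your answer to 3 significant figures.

1710 km

Semi-major axis a = 6371 + 758 = 7129 km. Period T = 2π√(a³/μ) = 2π√(7129³/398600) = 5990.4 s = 99.84 min.
Node shift per orbit = (5990.4/86164) × 360° = 25.03°.
Equatorial spacing = 25.03 × 111.2 km/° = 2783 km.
At 52° latitude, spacing = 2783 × cos(52°) = 1713 km.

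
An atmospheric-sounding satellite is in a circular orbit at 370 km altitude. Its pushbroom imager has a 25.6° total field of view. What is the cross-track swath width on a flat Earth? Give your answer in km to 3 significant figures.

168 km

Half-angle = 25.6°/2 = 12.8°.
Swath width ≈ 2h·tan(θ/2) = 2 × 370 × tan(12.8°) = 168.1 km.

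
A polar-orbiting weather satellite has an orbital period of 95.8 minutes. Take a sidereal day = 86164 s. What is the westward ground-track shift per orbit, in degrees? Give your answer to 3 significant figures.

24.0°

T = 95.8 min = 5748.0 s.
During one orbit Earth rotates (5748.0 / 86164) × 360° = 24.02°.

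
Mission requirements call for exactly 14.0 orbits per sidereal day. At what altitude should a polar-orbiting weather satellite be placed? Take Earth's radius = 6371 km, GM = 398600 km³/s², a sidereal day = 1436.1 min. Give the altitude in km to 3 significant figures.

Required period T = 86166 / 14.0 = 6154.7 s.
From T = 2π√(a³/μ): a = (μ T²/4π²)^(1/3) = (398600 × 6154.7² / 4π²)^(1/3) = 7259 km.
Altitude h = a − R = 7259 − 6371 = 888 km.

888 km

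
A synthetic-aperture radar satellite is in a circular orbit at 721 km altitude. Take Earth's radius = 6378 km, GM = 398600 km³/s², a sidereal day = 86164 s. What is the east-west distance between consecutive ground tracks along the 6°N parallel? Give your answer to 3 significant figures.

Semi-major axis a = 6378 + 721 = 7099 km. Period T = 2π√(a³/μ) = 2π√(7099³/398600) = 5952.6 s = 99.21 min.
Node shift per orbit = (5952.6/86164) × 360° = 24.87°.
Equatorial spacing = 24.87 × 111.3 km/° = 2769 km.
At 6° latitude, spacing = 2769 × cos(6°) = 2753 km.

2750 km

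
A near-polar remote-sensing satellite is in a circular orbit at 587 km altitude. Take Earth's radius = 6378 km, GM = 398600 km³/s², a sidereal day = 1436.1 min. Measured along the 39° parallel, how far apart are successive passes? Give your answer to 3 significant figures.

2090 km

Semi-major axis a = 6378 + 587 = 6965 km. Period T = 2π√(a³/μ) = 2π√(6965³/398600) = 5784.9 s = 96.41 min.
Node shift per orbit = (5784.9/86166) × 360° = 24.17°.
Equatorial spacing = 24.17 × 111.3 km/° = 2690 km.
At 39° latitude, spacing = 2690 × cos(39°) = 2091 km.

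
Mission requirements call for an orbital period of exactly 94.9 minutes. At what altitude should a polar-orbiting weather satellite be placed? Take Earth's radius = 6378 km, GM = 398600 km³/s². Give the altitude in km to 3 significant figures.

T = 94.9 min = 5694.0 s.
From T = 2π√(a³/μ): a = (μ T²/4π²)^(1/3) = (398600 × 5694.0² / 4π²)^(1/3) = 6892 km.
Altitude h = a − R = 6892 − 6378 = 514 km.

514 km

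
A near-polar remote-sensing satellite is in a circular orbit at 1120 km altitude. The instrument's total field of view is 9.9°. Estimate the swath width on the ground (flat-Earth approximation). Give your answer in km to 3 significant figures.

194 km

Half-angle = 9.9°/2 = 4.95°.
Swath width ≈ 2h·tan(θ/2) = 2 × 1120 × tan(4.95°) = 194.0 km.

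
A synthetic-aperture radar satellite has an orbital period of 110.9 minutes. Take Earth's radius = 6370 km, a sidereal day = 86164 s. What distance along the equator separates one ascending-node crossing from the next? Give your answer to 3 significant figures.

T = 110.9 min = 6654.0 s.
During one orbit Earth rotates (6654.0 / 86164) × 360° = 27.80°.
At the equator that is 27.80° × (2π·6370/360) km/° = 27.80 × 111.2 = 3091 km.

3090 km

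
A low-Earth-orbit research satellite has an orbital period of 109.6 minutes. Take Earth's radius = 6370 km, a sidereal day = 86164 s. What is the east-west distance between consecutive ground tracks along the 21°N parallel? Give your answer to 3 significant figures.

T = 109.6 min = 6576.0 s.
Node shift per orbit = (6576.0/86164) × 360° = 27.48°.
Equatorial spacing = 27.48 × 111.2 km/° = 3055 km.
At 21° latitude, spacing = 3055 × cos(21°) = 2852 km.

2850 km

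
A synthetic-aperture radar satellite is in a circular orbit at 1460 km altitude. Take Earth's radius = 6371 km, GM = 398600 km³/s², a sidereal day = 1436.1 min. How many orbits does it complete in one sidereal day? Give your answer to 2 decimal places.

Semi-major axis a = 6371 + 1460 = 7831 km. Period T = 2π√(a³/μ) = 2π√(7831³/398600) = 6896.6 s = 114.94 min.
Orbits per sidereal day = 86166 / 6896.6 = 12.494.

12.49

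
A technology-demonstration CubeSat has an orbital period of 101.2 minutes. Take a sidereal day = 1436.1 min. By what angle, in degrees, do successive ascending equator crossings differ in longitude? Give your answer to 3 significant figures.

25.4°

T = 101.2 min = 6072.0 s.
During one orbit Earth rotates (6072.0 / 86166) × 360° = 25.37°.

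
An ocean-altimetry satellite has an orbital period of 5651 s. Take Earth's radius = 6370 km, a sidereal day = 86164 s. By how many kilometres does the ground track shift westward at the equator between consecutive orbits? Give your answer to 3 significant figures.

2620 km

During one orbit Earth rotates (5651.0 / 86164) × 360° = 23.61°.
At the equator that is 23.61° × (2π·6370/360) km/° = 23.61 × 111.2 = 2625 km.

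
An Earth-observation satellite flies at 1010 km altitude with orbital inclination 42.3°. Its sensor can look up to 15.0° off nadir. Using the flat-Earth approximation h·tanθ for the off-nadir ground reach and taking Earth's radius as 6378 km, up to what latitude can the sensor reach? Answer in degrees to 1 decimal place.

For a prograde orbit the ground track reaches latitude ±i = ±42.3°.
Sensor half-swath on the ground ≈ 1010·tan(15.0°) = 271 km = 2.43° of latitude.
Maximum observable latitude ≈ 42.3 + 2.43 = 44.7°.

44.7°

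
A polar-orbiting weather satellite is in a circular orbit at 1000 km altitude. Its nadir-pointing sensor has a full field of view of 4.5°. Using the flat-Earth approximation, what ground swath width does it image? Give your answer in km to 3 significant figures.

Half-angle = 4.5°/2 = 2.25°.
Swath width ≈ 2h·tan(θ/2) = 2 × 1000 × tan(2.25°) = 78.6 km.

78.6 km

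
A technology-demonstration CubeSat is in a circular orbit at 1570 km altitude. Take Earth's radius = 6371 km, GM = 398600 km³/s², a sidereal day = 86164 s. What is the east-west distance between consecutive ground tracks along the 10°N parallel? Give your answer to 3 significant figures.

3220 km

Semi-major axis a = 6371 + 1570 = 7941 km. Period T = 2π√(a³/μ) = 2π√(7941³/398600) = 7042.5 s = 117.37 min.
Node shift per orbit = (7042.5/86164) × 360° = 29.42°.
Equatorial spacing = 29.42 × 111.2 km/° = 3272 km.
At 10° latitude, spacing = 3272 × cos(10°) = 3222 km.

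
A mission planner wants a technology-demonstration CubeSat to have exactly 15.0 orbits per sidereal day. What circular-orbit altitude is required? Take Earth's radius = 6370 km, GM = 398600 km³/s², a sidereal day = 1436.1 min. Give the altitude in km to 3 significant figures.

Required period T = 86166 / 15.0 = 5744.4 s.
From T = 2π√(a³/μ): a = (μ T²/4π²)^(1/3) = (398600 × 5744.4² / 4π²)^(1/3) = 6932 km.
Altitude h = a − R = 6932 − 6370 = 562 km.

562 km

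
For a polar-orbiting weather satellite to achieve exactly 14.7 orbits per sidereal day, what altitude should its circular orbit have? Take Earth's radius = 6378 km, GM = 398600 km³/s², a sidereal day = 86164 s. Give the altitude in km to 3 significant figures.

Required period T = 86164 / 14.7 = 5861.5 s.
From T = 2π√(a³/μ): a = (μ T²/4π²)^(1/3) = (398600 × 5861.5² / 4π²)^(1/3) = 7026 km.
Altitude h = a − R = 7026 − 6378 = 648 km.

648 km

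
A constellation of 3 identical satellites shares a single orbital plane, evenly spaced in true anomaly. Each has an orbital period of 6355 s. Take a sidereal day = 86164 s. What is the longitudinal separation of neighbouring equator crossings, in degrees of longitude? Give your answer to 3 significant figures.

Single-satellite node shift = (6355.0/86164) × 360° = 26.55°.
With 3 satellites evenly phased, successive equator crossings are 26.55/3 = 8.851° apart.

8.85°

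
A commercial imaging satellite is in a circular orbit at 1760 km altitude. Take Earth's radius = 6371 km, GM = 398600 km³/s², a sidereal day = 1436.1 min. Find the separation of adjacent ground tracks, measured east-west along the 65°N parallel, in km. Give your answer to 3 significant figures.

1430 km

Semi-major axis a = 6371 + 1760 = 8131 km. Period T = 2π√(a³/μ) = 2π√(8131³/398600) = 7296.7 s = 121.61 min.
Node shift per orbit = (7296.7/86166) × 360° = 30.49°.
Equatorial spacing = 30.49 × 111.2 km/° = 3390 km.
At 65° latitude, spacing = 3390 × cos(65°) = 1433 km.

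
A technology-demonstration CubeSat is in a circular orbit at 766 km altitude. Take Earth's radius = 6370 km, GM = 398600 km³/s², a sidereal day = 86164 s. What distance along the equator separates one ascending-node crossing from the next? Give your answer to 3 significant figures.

2790 km

Semi-major axis a = 6370 + 766 = 7136 km. Period T = 2π√(a³/μ) = 2π√(7136³/398600) = 5999.2 s = 99.99 min.
During one orbit Earth rotates (5999.2 / 86164) × 360° = 25.07°.
At the equator that is 25.07° × (2π·6370/360) km/° = 25.07 × 111.2 = 2787 km.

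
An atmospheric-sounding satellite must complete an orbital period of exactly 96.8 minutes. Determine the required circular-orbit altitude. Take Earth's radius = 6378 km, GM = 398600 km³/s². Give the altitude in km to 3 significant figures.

T = 96.8 min = 5808.0 s.
From T = 2π√(a³/μ): a = (μ T²/4π²)^(1/3) = (398600 × 5808.0² / 4π²)^(1/3) = 6984 km.
Altitude h = a − R = 6984 − 6378 = 606 km.

606 km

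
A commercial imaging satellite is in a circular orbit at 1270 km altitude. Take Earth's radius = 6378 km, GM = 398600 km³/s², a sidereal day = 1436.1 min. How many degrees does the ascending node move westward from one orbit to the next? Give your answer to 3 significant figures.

Semi-major axis a = 6378 + 1270 = 7648 km. Period T = 2π√(a³/μ) = 2π√(7648³/398600) = 6656.3 s = 110.94 min.
During one orbit Earth rotates (6656.3 / 86166) × 360° = 27.81°.

27.8°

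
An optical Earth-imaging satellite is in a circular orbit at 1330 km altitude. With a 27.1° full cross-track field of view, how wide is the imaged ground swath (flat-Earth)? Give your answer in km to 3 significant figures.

Half-angle = 27.1°/2 = 13.55°.
Swath width ≈ 2h·tan(θ/2) = 2 × 1330 × tan(13.55°) = 641.1 km.

641 km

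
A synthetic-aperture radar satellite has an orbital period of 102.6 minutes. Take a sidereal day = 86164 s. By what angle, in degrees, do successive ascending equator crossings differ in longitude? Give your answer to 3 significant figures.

T = 102.6 min = 6156.0 s.
During one orbit Earth rotates (6156.0 / 86164) × 360° = 25.72°.

25.7°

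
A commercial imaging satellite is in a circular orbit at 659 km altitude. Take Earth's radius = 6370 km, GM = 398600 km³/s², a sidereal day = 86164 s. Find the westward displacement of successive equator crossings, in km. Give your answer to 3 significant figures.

Semi-major axis a = 6370 + 659 = 7029 km. Period T = 2π√(a³/μ) = 2π√(7029³/398600) = 5864.8 s = 97.75 min.
During one orbit Earth rotates (5864.8 / 86164) × 360° = 24.50°.
At the equator that is 24.50° × (2π·6370/360) km/° = 24.50 × 111.2 = 2724 km.

2720 km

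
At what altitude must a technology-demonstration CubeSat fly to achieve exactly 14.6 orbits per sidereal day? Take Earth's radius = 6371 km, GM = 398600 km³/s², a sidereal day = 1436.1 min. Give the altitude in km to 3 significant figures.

Required period T = 86166 / 14.6 = 5901.8 s.
From T = 2π√(a³/μ): a = (μ T²/4π²)^(1/3) = (398600 × 5901.8² / 4π²)^(1/3) = 7059 km.
Altitude h = a − R = 7059 − 6371 = 688 km.

688 km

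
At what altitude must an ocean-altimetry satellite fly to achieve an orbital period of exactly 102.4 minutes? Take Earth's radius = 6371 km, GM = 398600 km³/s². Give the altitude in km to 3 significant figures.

T = 102.4 min = 6144.0 s.
From T = 2π√(a³/μ): a = (μ T²/4π²)^(1/3) = (398600 × 6144.0² / 4π²)^(1/3) = 7250 km.
Altitude h = a − R = 7250 − 6371 = 879 km.

879 km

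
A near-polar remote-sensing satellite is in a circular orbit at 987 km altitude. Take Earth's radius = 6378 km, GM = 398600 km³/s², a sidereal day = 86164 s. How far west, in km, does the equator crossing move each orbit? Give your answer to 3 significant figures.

Semi-major axis a = 6378 + 987 = 7365 km. Period T = 2π√(a³/μ) = 2π√(7365³/398600) = 6290.3 s = 104.84 min.
During one orbit Earth rotates (6290.3 / 86164) × 360° = 26.28°.
At the equator that is 26.28° × (2π·6378/360) km/° = 26.28 × 111.3 = 2926 km.

2930 km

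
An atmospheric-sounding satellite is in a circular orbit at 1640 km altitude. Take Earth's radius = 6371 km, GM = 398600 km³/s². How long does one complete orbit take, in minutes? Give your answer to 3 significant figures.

Semi-major axis a = 6371 + 1640 = 8011 km. Period T = 2π√(a³/μ) = 2π√(8011³/398600) = 7135.8 s = 118.93 min.

119 min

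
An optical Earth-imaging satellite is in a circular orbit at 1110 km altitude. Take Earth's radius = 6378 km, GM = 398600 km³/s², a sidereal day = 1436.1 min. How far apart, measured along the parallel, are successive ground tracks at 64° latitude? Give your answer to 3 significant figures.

Semi-major axis a = 6378 + 1110 = 7488 km. Period T = 2π√(a³/μ) = 2π√(7488³/398600) = 6448.5 s = 107.48 min.
Node shift per orbit = (6448.5/86166) × 360° = 26.94°.
Equatorial spacing = 26.94 × 111.3 km/° = 2999 km.
At 64° latitude, spacing = 2999 × cos(64°) = 1315 km.

1310 km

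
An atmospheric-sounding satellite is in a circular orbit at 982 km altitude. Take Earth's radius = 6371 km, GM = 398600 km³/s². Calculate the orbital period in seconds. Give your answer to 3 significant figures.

6270 seconds

Semi-major axis a = 6371 + 982 = 7353 km. Period T = 2π√(a³/μ) = 2π√(7353³/398600) = 6274.9 s = 104.58 min.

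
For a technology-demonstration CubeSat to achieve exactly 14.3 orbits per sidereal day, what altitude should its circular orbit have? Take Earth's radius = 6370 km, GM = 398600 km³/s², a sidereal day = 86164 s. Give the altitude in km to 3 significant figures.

787 km

Required period T = 86164 / 14.3 = 6025.5 s.
From T = 2π√(a³/μ): a = (μ T²/4π²)^(1/3) = (398600 × 6025.5² / 4π²)^(1/3) = 7157 km.
Altitude h = a − R = 7157 − 6370 = 787 km.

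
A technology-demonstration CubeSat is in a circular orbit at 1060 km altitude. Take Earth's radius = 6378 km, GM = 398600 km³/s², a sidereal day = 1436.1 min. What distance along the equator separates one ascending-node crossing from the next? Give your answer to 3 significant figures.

2970 km

Semi-major axis a = 6378 + 1060 = 7438 km. Period T = 2π√(a³/μ) = 2π√(7438³/398600) = 6384.0 s = 106.40 min.
During one orbit Earth rotates (6384.0 / 86166) × 360° = 26.67°.
At the equator that is 26.67° × (2π·6378/360) km/° = 26.67 × 111.3 = 2969 km.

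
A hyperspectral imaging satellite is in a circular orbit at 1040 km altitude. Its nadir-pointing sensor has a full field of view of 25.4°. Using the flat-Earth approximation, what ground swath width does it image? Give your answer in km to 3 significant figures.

469 km

Half-angle = 25.4°/2 = 12.7°.
Swath width ≈ 2h·tan(θ/2) = 2 × 1040 × tan(12.7°) = 468.7 km.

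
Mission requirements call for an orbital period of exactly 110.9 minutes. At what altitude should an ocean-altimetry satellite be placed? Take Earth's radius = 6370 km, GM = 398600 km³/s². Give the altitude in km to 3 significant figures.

T = 110.9 min = 6654.0 s.
From T = 2π√(a³/μ): a = (μ T²/4π²)^(1/3) = (398600 × 6654.0² / 4π²)^(1/3) = 7646 km.
Altitude h = a − R = 7646 − 6370 = 1276 km.

1280 km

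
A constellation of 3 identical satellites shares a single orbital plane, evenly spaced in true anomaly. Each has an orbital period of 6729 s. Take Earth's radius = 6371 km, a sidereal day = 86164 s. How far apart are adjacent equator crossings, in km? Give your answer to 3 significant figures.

1040 km

Single-satellite node shift = (6729.0/86164) × 360° = 28.11°.
With 3 satellites evenly phased, successive equator crossings are 28.11/3 = 9.371° apart.
That is 9.371 × 111.2 = 1042 km at the equator.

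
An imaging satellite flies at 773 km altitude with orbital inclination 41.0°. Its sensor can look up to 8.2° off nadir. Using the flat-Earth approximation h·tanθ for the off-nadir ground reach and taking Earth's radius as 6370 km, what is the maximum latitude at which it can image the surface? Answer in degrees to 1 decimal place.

For a prograde orbit the ground track reaches latitude ±i = ±41.0°.
Sensor half-swath on the ground ≈ 773·tan(8.2°) = 111 km = 1.00° of latitude.
Maximum observable latitude ≈ 41.0 + 1.00 = 42.0°.

42.0°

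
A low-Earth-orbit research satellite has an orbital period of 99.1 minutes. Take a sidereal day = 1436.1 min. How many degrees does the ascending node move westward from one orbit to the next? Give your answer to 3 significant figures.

T = 99.1 min = 5946.0 s.
During one orbit Earth rotates (5946.0 / 86166) × 360° = 24.84°.

24.8°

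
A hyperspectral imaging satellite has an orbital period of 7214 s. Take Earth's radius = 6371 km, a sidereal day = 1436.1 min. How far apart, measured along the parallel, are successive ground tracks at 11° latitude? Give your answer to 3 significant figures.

Node shift per orbit = (7214.0/86166) × 360° = 30.14°.
Equatorial spacing = 30.14 × 111.2 km/° = 3351 km.
At 11° latitude, spacing = 3351 × cos(11°) = 3290 km.

3290 km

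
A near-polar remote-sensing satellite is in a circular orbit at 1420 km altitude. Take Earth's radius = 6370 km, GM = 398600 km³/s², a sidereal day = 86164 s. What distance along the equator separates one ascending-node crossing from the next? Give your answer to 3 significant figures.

Semi-major axis a = 6370 + 1420 = 7790 km. Period T = 2π√(a³/μ) = 2π√(7790³/398600) = 6842.5 s = 114.04 min.
During one orbit Earth rotates (6842.5 / 86164) × 360° = 28.59°.
At the equator that is 28.59° × (2π·6370/360) km/° = 28.59 × 111.2 = 3178 km.

3180 km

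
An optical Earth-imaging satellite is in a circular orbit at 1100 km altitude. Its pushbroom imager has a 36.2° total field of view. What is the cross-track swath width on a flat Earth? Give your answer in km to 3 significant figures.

Half-angle = 36.2°/2 = 18.1°.
Swath width ≈ 2h·tan(θ/2) = 2 × 1100 × tan(18.1°) = 719.1 km.

719 km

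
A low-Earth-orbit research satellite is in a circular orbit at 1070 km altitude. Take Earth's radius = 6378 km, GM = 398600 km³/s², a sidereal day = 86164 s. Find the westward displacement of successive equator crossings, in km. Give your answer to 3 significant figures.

Semi-major axis a = 6378 + 1070 = 7448 km. Period T = 2π√(a³/μ) = 2π√(7448³/398600) = 6396.9 s = 106.62 min.
During one orbit Earth rotates (6396.9 / 86164) × 360° = 26.73°.
At the equator that is 26.73° × (2π·6378/360) km/° = 26.73 × 111.3 = 2975 km.

2980 km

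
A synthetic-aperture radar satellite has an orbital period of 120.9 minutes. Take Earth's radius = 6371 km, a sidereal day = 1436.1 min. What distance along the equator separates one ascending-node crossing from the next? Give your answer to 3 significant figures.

T = 120.9 min = 7254.0 s.
During one orbit Earth rotates (7254.0 / 86166) × 360° = 30.31°.
At the equator that is 30.31° × (2π·6371/360) km/° = 30.31 × 111.2 = 3370 km.

3370 km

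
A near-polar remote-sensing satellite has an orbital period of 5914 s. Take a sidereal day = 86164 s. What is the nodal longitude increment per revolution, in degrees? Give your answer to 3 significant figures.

During one orbit Earth rotates (5914.0 / 86164) × 360° = 24.71°.

24.7°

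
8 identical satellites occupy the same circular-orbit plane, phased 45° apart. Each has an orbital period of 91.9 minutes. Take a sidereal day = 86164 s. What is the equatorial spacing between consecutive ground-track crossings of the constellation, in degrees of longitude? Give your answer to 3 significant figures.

T = 91.9 min = 5514.0 s.
Single-satellite node shift = (5514.0/86164) × 360° = 23.04°.
With 8 satellites evenly phased, successive equator crossings are 23.04/8 = 2.880° apart.

2.88°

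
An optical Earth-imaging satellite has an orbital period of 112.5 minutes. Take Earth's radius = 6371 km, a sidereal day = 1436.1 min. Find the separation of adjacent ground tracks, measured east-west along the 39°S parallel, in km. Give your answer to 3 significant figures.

2440 km

T = 112.5 min = 6750.0 s.
Node shift per orbit = (6750.0/86166) × 360° = 28.20°.
Equatorial spacing = 28.20 × 111.2 km/° = 3136 km.
At 39° latitude, spacing = 3136 × cos(39°) = 2437 km.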